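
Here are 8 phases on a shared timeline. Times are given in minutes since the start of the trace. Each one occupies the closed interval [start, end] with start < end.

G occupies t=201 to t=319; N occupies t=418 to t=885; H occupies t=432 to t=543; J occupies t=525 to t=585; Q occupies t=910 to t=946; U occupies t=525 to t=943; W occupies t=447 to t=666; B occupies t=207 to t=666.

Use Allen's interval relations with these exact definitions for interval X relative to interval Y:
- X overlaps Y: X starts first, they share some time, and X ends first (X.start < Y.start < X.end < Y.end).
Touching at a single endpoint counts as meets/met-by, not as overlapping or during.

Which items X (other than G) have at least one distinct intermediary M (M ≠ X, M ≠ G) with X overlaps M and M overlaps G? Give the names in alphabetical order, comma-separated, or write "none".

Target G = [t=201, t=319].
Intermediaries M with M overlaps G: none.
Union: none.

none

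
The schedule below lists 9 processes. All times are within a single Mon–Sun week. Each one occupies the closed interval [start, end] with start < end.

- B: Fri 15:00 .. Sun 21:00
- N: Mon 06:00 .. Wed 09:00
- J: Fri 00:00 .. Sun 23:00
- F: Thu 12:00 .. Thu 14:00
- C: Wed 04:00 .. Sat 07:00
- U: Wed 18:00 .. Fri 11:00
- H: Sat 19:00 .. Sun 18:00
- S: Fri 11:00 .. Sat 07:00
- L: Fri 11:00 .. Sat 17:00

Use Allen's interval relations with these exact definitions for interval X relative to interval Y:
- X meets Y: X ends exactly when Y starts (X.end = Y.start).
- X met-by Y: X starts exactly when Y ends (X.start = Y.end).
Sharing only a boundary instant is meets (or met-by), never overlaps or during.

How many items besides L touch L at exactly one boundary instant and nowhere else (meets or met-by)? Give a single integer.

Target L = [Fri 11:00, Sat 17:00].
B [Fri 15:00, Sun 21:00] → overlapped-by → no.
C [Wed 04:00, Sat 07:00] → overlaps → no.
F [Thu 12:00, Thu 14:00] → before → no.
H [Sat 19:00, Sun 18:00] → after → no.
J [Fri 00:00, Sun 23:00] → contains → no.
N [Mon 06:00, Wed 09:00] → before → no.
S [Fri 11:00, Sat 07:00] → starts → no.
U [Wed 18:00, Fri 11:00] → meets → counts.
Total: 1.

1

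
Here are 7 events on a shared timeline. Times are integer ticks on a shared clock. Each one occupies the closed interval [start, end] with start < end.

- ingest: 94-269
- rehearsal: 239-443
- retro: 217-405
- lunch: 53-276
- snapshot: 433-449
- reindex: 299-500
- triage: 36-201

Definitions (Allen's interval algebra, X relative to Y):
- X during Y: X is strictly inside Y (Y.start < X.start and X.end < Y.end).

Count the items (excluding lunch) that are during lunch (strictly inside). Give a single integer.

1

Target lunch = [53, 276].
ingest [94, 269] → during → counts.
rehearsal [239, 443] → overlapped-by → no.
reindex [299, 500] → after → no.
retro [217, 405] → overlapped-by → no.
snapshot [433, 449] → after → no.
triage [36, 201] → overlaps → no.
Total: 1.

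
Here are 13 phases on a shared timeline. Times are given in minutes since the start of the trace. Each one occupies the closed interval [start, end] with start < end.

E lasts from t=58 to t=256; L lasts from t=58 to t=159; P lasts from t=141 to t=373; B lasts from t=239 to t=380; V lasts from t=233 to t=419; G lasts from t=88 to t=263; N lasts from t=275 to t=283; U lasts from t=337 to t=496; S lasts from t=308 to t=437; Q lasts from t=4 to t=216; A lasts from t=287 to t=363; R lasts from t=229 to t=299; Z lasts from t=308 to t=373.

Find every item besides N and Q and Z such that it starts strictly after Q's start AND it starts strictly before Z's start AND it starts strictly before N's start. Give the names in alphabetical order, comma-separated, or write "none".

B, E, G, L, P, R, V

Conditions: its start is strictly after Q's start (X.start > t=4) AND its start is strictly before Z's start (X.start < t=308) AND its start is strictly before N's start (X.start < t=275).
A: start t=287 > t=4? ✓; start t=287 < t=308? ✓; start t=287 < t=275? ✗ → no.
B: start t=239 > t=4? ✓; start t=239 < t=308? ✓; start t=239 < t=275? ✓ → yes.
E: start t=58 > t=4? ✓; start t=58 < t=308? ✓; start t=58 < t=275? ✓ → yes.
G: start t=88 > t=4? ✓; start t=88 < t=308? ✓; start t=88 < t=275? ✓ → yes.
L: start t=58 > t=4? ✓; start t=58 < t=308? ✓; start t=58 < t=275? ✓ → yes.
P: start t=141 > t=4? ✓; start t=141 < t=308? ✓; start t=141 < t=275? ✓ → yes.
R: start t=229 > t=4? ✓; start t=229 < t=308? ✓; start t=229 < t=275? ✓ → yes.
S: start t=308 > t=4? ✓; start t=308 < t=308? ✗; start t=308 < t=275? ✗ → no.
U: start t=337 > t=4? ✓; start t=337 < t=308? ✗; start t=337 < t=275? ✗ → no.
V: start t=233 > t=4? ✓; start t=233 < t=308? ✓; start t=233 < t=275? ✓ → yes.
Result: B, E, G, L, P, R, V.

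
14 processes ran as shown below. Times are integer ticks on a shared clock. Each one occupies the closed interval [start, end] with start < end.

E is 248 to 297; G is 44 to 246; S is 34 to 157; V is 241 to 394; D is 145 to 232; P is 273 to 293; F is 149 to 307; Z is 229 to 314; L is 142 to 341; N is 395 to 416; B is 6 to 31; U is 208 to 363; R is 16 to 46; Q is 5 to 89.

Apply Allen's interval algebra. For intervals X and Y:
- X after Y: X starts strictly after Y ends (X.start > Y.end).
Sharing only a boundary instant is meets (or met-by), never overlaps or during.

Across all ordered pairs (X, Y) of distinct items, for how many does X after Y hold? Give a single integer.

Checking all 182 ordered pairs for relation 'after'; matching pairs in alphabetical order:
(D, B): D after B ✓
(D, Q): D after Q ✓
(D, R): D after R ✓
(E, B): E after B ✓
(E, D): E after D ✓
(E, G): E after G ✓
(E, Q): E after Q ✓
(E, R): E after R ✓
(E, S): E after S ✓
(F, B): F after B ✓
(F, Q): F after Q ✓
(F, R): F after R ✓
(G, B): G after B ✓
(L, B): L after B ✓
(L, Q): L after Q ✓
(L, R): L after R ✓
(N, B): N after B ✓
(N, D): N after D ✓
(N, E): N after E ✓
(N, F): N after F ✓
(N, G): N after G ✓
(N, L): N after L ✓
(N, P): N after P ✓
(N, Q): N after Q ✓
... plus 25 further pairs not listed.
Count: 49.

49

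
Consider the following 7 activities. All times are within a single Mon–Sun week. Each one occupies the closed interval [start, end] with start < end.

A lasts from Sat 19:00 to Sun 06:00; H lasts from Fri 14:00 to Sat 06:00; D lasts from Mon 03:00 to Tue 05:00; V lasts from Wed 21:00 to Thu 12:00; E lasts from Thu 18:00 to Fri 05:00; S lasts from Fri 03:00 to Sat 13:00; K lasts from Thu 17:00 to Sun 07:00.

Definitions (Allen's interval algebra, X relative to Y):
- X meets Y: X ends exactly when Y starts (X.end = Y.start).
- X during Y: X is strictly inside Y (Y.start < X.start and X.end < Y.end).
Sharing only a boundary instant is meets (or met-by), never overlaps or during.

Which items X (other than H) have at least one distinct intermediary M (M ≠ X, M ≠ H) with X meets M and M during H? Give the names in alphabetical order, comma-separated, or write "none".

none

Target H = [Fri 14:00, Sat 06:00].
Intermediaries M with M during H: none.
Union: none.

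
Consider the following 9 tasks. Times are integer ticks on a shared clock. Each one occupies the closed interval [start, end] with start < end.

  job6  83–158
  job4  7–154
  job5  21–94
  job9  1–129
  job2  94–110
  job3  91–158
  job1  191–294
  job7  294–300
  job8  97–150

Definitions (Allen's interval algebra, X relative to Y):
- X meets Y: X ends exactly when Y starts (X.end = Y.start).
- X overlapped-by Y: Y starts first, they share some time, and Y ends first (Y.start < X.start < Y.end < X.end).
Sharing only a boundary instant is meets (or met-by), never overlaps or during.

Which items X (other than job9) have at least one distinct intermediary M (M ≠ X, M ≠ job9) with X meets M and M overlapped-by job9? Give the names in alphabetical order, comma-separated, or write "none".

none

Target job9 = [1, 129].
Intermediaries M with M overlapped-by job9: job3, job4, job6, job8.
Via job3 — items with X meets job3: none.
Via job4 — items with X meets job4: none.
Via job6 — items with X meets job6: none.
Via job8 — items with X meets job8: none.
Union: none.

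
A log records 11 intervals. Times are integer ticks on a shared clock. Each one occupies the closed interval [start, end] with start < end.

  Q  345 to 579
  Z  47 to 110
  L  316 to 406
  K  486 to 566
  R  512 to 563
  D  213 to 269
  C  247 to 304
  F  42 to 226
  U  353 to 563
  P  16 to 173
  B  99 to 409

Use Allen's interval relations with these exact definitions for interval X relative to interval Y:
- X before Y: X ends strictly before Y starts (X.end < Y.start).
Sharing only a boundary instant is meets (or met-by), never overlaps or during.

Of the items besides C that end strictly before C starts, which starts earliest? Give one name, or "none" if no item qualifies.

P

Target C = [247, 304].
B [99, 409] → contains → excluded.
D [213, 269] → overlaps → excluded.
F [42, 226] → before → candidate.
K [486, 566] → after → excluded.
L [316, 406] → after → excluded.
P [16, 173] → before → candidate.
Q [345, 579] → after → excluded.
R [512, 563] → after → excluded.
U [353, 563] → after → excluded.
Z [47, 110] → before → candidate.
Among candidates, earliest start is 16 → P.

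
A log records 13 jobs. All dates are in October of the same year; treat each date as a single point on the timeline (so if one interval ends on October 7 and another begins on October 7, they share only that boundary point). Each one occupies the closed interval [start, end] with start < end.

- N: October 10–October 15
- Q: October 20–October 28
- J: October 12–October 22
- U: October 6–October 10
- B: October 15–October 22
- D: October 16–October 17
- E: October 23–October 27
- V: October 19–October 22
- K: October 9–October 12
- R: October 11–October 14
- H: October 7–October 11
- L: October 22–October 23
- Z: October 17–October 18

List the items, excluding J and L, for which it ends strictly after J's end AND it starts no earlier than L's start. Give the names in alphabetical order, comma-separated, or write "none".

Conditions: its end is strictly after J's end (X.end > October 22) AND its start is no earlier than L's start (X.start >= October 22).
B: end October 22 > October 22? ✗; start October 15 >= October 22? ✗ → no.
D: end October 17 > October 22? ✗; start October 16 >= October 22? ✗ → no.
E: end October 27 > October 22? ✓; start October 23 >= October 22? ✓ → yes.
H: end October 11 > October 22? ✗; start October 7 >= October 22? ✗ → no.
K: end October 12 > October 22? ✗; start October 9 >= October 22? ✗ → no.
N: end October 15 > October 22? ✗; start October 10 >= October 22? ✗ → no.
Q: end October 28 > October 22? ✓; start October 20 >= October 22? ✗ → no.
R: end October 14 > October 22? ✗; start October 11 >= October 22? ✗ → no.
U: end October 10 > October 22? ✗; start October 6 >= October 22? ✗ → no.
V: end October 22 > October 22? ✗; start October 19 >= October 22? ✗ → no.
Z: end October 18 > October 22? ✗; start October 17 >= October 22? ✗ → no.
Result: E.

E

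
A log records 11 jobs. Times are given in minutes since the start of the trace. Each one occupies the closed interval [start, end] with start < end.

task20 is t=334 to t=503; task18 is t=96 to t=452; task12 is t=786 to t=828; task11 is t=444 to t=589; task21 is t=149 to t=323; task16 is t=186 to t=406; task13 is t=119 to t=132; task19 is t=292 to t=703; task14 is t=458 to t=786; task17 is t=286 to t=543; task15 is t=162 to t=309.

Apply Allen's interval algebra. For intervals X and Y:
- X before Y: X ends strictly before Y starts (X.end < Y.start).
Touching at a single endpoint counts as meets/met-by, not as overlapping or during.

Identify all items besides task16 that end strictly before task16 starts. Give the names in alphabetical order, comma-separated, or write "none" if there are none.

Target task16 = [t=186, t=406].
task11 [t=444, t=589] → after → no.
task12 [t=786, t=828] → after → no.
task13 [t=119, t=132] → before → yes.
task14 [t=458, t=786] → after → no.
task15 [t=162, t=309] → overlaps → no.
task17 [t=286, t=543] → overlapped-by → no.
task18 [t=96, t=452] → contains → no.
task19 [t=292, t=703] → overlapped-by → no.
task20 [t=334, t=503] → overlapped-by → no.
task21 [t=149, t=323] → overlaps → no.
Result: task13.

task13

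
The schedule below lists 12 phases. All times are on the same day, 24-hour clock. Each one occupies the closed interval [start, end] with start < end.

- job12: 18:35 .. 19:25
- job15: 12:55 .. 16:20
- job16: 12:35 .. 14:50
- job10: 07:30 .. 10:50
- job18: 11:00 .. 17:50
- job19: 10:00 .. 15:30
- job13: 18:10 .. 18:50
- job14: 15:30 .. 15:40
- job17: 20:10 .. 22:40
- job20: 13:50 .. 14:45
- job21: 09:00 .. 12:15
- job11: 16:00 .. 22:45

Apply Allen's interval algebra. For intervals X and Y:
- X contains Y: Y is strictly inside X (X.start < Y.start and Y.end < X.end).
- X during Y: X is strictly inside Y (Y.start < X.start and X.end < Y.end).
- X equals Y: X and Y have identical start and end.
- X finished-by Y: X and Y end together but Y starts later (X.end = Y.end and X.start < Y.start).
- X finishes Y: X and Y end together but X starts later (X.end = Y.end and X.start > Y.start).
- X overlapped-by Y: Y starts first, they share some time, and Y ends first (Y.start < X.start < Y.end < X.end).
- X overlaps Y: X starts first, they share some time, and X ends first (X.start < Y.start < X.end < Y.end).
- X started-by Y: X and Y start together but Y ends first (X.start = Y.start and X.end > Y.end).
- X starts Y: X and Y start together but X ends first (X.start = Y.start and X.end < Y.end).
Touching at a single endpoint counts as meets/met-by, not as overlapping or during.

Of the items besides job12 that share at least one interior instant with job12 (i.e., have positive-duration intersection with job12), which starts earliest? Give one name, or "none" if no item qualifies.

job11

Target job12 = [18:35, 19:25].
job10 [07:30, 10:50] → before → excluded.
job11 [16:00, 22:45] → contains → candidate.
job13 [18:10, 18:50] → overlaps → candidate.
job14 [15:30, 15:40] → before → excluded.
job15 [12:55, 16:20] → before → excluded.
job16 [12:35, 14:50] → before → excluded.
job17 [20:10, 22:40] → after → excluded.
job18 [11:00, 17:50] → before → excluded.
job19 [10:00, 15:30] → before → excluded.
job20 [13:50, 14:45] → before → excluded.
job21 [09:00, 12:15] → before → excluded.
Among candidates, earliest start is 16:00 → job11.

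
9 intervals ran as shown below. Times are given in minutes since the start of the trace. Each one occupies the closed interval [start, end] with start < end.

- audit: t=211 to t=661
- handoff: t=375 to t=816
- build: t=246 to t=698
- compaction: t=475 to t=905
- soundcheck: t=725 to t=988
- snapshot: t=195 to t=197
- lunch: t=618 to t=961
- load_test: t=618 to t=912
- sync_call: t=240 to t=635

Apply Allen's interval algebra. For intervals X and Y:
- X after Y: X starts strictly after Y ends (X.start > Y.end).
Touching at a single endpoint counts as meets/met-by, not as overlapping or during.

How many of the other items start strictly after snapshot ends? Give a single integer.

8

Target snapshot = [t=195, t=197].
audit [t=211, t=661] → after → counts.
build [t=246, t=698] → after → counts.
compaction [t=475, t=905] → after → counts.
handoff [t=375, t=816] → after → counts.
load_test [t=618, t=912] → after → counts.
lunch [t=618, t=961] → after → counts.
soundcheck [t=725, t=988] → after → counts.
sync_call [t=240, t=635] → after → counts.
Total: 8.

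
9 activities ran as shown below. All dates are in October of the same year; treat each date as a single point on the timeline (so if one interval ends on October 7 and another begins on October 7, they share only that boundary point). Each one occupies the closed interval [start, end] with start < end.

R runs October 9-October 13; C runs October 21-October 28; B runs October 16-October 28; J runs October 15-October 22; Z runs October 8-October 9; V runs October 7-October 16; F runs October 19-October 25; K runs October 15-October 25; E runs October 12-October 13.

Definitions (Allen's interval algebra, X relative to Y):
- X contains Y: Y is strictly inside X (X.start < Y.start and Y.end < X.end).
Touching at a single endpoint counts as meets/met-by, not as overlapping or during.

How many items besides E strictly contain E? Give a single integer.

Target E = [October 12, October 13].
B [October 16, October 28] → after → no.
C [October 21, October 28] → after → no.
F [October 19, October 25] → after → no.
J [October 15, October 22] → after → no.
K [October 15, October 25] → after → no.
R [October 9, October 13] → finished-by → no.
V [October 7, October 16] → contains → counts.
Z [October 8, October 9] → before → no.
Total: 1.

1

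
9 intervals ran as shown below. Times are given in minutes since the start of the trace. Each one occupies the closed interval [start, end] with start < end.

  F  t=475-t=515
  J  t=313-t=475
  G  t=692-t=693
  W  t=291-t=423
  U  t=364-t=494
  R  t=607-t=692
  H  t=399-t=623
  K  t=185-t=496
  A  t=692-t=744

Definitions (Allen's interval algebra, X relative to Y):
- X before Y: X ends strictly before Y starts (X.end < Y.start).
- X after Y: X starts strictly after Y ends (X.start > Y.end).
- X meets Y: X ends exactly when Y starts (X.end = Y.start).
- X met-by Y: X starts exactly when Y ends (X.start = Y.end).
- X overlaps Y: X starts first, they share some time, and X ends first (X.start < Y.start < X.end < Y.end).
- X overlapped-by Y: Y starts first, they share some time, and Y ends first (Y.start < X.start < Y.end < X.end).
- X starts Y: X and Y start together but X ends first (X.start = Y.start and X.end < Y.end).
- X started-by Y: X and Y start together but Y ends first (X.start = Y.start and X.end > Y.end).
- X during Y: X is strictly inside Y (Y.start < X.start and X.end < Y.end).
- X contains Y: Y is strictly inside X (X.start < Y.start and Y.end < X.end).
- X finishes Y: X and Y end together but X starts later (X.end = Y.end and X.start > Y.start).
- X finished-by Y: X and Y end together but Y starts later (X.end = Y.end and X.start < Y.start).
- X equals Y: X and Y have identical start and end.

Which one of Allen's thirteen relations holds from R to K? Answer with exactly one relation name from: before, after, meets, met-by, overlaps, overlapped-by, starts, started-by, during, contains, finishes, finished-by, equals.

R = [t=607, t=692]; K = [t=185, t=496].
Compare endpoints: R.start > K.start, R.start > K.end, R.end > K.start, R.end > K.end.
That pattern is 'after'.

after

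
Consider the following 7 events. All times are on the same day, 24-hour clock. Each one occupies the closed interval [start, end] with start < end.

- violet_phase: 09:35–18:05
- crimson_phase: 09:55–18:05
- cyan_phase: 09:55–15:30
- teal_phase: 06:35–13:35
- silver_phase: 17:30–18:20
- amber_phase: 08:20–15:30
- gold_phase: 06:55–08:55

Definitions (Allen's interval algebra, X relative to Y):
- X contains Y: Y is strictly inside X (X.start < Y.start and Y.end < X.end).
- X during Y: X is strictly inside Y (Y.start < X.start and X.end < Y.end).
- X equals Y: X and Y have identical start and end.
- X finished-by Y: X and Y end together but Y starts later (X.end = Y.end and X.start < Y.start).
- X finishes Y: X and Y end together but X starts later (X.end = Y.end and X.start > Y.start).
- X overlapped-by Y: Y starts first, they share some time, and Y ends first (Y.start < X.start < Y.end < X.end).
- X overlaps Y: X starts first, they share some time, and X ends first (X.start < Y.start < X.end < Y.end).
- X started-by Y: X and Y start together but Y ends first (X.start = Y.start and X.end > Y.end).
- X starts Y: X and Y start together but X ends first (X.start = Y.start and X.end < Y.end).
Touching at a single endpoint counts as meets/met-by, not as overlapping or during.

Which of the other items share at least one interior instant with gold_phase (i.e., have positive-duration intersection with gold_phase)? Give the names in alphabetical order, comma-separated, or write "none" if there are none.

amber_phase, teal_phase

Target gold_phase = [06:55, 08:55].
amber_phase [08:20, 15:30] → overlapped-by → yes.
crimson_phase [09:55, 18:05] → after → no.
cyan_phase [09:55, 15:30] → after → no.
silver_phase [17:30, 18:20] → after → no.
teal_phase [06:35, 13:35] → contains → yes.
violet_phase [09:35, 18:05] → after → no.
Result: amber_phase, teal_phase.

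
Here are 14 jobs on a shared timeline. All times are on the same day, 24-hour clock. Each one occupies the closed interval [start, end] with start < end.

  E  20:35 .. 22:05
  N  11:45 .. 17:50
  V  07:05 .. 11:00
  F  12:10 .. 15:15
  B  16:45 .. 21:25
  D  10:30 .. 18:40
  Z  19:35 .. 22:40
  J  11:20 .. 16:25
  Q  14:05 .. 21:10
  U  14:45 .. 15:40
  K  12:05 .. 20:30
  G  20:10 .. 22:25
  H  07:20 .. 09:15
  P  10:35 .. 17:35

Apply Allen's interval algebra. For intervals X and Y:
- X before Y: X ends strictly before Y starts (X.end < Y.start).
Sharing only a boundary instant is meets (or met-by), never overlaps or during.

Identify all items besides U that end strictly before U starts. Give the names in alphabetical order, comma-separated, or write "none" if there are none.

Target U = [14:45, 15:40].
B [16:45, 21:25] → after → no.
D [10:30, 18:40] → contains → no.
E [20:35, 22:05] → after → no.
F [12:10, 15:15] → overlaps → no.
G [20:10, 22:25] → after → no.
H [07:20, 09:15] → before → yes.
J [11:20, 16:25] → contains → no.
K [12:05, 20:30] → contains → no.
N [11:45, 17:50] → contains → no.
P [10:35, 17:35] → contains → no.
Q [14:05, 21:10] → contains → no.
V [07:05, 11:00] → before → yes.
Z [19:35, 22:40] → after → no.
Result: H, V.

H, V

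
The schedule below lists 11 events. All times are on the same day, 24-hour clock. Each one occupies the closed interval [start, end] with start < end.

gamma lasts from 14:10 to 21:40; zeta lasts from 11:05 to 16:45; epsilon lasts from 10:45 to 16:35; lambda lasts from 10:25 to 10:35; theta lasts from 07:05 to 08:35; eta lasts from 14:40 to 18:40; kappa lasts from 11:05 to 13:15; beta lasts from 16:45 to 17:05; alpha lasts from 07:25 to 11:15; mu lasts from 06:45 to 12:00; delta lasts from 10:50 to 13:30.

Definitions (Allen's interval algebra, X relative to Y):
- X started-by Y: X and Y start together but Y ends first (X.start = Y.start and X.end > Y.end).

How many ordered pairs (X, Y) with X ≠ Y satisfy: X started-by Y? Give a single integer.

1

Checking all 110 ordered pairs for relation 'started-by'; matching pairs in alphabetical order:
(zeta, kappa): zeta started-by kappa ✓
Count: 1.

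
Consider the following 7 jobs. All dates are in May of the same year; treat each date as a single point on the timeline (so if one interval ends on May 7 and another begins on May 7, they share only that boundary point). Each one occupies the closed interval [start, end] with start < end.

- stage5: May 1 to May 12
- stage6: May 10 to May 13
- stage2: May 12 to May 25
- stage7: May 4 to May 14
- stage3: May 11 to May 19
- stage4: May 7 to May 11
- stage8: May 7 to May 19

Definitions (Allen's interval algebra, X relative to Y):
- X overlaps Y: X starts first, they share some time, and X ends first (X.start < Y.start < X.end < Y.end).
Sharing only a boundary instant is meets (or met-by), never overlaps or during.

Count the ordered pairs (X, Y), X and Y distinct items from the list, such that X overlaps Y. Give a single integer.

12

Checking all 42 ordered pairs for relation 'overlaps'; matching pairs in alphabetical order:
(stage3, stage2): stage3 overlaps stage2 ✓
(stage4, stage6): stage4 overlaps stage6 ✓
(stage5, stage3): stage5 overlaps stage3 ✓
(stage5, stage6): stage5 overlaps stage6 ✓
(stage5, stage7): stage5 overlaps stage7 ✓
(stage5, stage8): stage5 overlaps stage8 ✓
(stage6, stage2): stage6 overlaps stage2 ✓
(stage6, stage3): stage6 overlaps stage3 ✓
(stage7, stage2): stage7 overlaps stage2 ✓
(stage7, stage3): stage7 overlaps stage3 ✓
(stage7, stage8): stage7 overlaps stage8 ✓
(stage8, stage2): stage8 overlaps stage2 ✓
Count: 12.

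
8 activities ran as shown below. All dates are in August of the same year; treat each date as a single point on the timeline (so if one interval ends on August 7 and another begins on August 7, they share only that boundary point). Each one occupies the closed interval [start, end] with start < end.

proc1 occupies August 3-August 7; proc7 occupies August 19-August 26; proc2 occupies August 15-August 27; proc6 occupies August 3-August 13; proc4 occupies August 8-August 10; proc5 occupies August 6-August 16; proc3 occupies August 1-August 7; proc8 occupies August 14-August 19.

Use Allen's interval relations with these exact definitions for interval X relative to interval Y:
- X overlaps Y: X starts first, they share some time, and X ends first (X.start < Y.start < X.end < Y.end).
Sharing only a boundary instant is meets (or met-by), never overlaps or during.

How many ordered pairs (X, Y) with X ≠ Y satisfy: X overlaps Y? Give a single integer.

Checking all 56 ordered pairs for relation 'overlaps'; matching pairs in alphabetical order:
(proc1, proc5): proc1 overlaps proc5 ✓
(proc3, proc5): proc3 overlaps proc5 ✓
(proc3, proc6): proc3 overlaps proc6 ✓
(proc5, proc2): proc5 overlaps proc2 ✓
(proc5, proc8): proc5 overlaps proc8 ✓
(proc6, proc5): proc6 overlaps proc5 ✓
(proc8, proc2): proc8 overlaps proc2 ✓
Count: 7.

7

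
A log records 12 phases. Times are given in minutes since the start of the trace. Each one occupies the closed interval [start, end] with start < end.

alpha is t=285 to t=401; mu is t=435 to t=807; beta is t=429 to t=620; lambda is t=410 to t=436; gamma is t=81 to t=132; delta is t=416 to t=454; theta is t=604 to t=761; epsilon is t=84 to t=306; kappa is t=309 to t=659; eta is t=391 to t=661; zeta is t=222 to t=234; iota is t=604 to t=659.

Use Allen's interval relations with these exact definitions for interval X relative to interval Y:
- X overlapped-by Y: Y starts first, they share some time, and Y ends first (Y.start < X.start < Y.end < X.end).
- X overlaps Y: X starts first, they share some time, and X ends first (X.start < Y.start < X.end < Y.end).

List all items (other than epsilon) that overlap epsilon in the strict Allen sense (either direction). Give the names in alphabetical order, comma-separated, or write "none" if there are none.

alpha, gamma

Target epsilon = [t=84, t=306].
alpha [t=285, t=401] → overlapped-by → yes.
beta [t=429, t=620] → after → no.
delta [t=416, t=454] → after → no.
eta [t=391, t=661] → after → no.
gamma [t=81, t=132] → overlaps → yes.
iota [t=604, t=659] → after → no.
kappa [t=309, t=659] → after → no.
lambda [t=410, t=436] → after → no.
mu [t=435, t=807] → after → no.
theta [t=604, t=761] → after → no.
zeta [t=222, t=234] → during → no.
Result: alpha, gamma.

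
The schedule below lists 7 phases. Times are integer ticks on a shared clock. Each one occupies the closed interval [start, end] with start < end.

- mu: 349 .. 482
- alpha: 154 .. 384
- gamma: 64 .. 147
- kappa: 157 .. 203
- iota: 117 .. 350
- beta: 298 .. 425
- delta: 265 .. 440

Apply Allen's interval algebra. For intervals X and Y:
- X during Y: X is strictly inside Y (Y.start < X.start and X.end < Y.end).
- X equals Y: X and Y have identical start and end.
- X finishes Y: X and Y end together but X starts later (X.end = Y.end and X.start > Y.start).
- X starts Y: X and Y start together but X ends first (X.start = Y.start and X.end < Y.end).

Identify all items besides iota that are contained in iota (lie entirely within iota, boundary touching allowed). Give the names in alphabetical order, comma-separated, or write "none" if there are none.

kappa

Target iota = [117, 350].
alpha [154, 384] → overlapped-by → no.
beta [298, 425] → overlapped-by → no.
delta [265, 440] → overlapped-by → no.
gamma [64, 147] → overlaps → no.
kappa [157, 203] → during → yes.
mu [349, 482] → overlapped-by → no.
Result: kappa.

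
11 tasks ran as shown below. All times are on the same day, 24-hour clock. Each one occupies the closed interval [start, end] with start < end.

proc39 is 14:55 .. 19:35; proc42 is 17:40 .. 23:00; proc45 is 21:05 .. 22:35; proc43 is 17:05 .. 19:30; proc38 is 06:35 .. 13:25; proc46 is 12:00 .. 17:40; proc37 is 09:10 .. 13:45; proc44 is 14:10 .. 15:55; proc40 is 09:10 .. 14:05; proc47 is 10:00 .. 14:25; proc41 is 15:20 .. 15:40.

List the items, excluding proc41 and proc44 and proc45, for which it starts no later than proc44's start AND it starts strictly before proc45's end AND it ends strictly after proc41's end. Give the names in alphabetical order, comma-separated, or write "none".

proc46

Conditions: its start is no later than proc44's start (X.start <= 14:10) AND its start is strictly before proc45's end (X.start < 22:35) AND its end is strictly after proc41's end (X.end > 15:40).
proc37: start 09:10 <= 14:10? ✓; start 09:10 < 22:35? ✓; end 13:45 > 15:40? ✗ → no.
proc38: start 06:35 <= 14:10? ✓; start 06:35 < 22:35? ✓; end 13:25 > 15:40? ✗ → no.
proc39: start 14:55 <= 14:10? ✗; start 14:55 < 22:35? ✓; end 19:35 > 15:40? ✓ → no.
proc40: start 09:10 <= 14:10? ✓; start 09:10 < 22:35? ✓; end 14:05 > 15:40? ✗ → no.
proc42: start 17:40 <= 14:10? ✗; start 17:40 < 22:35? ✓; end 23:00 > 15:40? ✓ → no.
proc43: start 17:05 <= 14:10? ✗; start 17:05 < 22:35? ✓; end 19:30 > 15:40? ✓ → no.
proc46: start 12:00 <= 14:10? ✓; start 12:00 < 22:35? ✓; end 17:40 > 15:40? ✓ → yes.
proc47: start 10:00 <= 14:10? ✓; start 10:00 < 22:35? ✓; end 14:25 > 15:40? ✗ → no.
Result: proc46.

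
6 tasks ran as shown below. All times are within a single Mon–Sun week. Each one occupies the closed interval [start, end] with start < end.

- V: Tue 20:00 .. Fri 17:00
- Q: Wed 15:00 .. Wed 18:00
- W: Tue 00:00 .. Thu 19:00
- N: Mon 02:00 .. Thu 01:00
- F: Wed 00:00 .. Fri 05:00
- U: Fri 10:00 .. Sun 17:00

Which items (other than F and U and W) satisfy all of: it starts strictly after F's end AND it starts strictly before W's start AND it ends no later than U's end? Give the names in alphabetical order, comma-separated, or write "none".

none

Conditions: its start is strictly after F's end (X.start > Fri 05:00) AND its start is strictly before W's start (X.start < Tue 00:00) AND its end is no later than U's end (X.end <= Sun 17:00).
N: start Mon 02:00 > Fri 05:00? ✗; start Mon 02:00 < Tue 00:00? ✓; end Thu 01:00 <= Sun 17:00? ✓ → no.
Q: start Wed 15:00 > Fri 05:00? ✗; start Wed 15:00 < Tue 00:00? ✗; end Wed 18:00 <= Sun 17:00? ✓ → no.
V: start Tue 20:00 > Fri 05:00? ✗; start Tue 20:00 < Tue 00:00? ✗; end Fri 17:00 <= Sun 17:00? ✓ → no.
Result: none.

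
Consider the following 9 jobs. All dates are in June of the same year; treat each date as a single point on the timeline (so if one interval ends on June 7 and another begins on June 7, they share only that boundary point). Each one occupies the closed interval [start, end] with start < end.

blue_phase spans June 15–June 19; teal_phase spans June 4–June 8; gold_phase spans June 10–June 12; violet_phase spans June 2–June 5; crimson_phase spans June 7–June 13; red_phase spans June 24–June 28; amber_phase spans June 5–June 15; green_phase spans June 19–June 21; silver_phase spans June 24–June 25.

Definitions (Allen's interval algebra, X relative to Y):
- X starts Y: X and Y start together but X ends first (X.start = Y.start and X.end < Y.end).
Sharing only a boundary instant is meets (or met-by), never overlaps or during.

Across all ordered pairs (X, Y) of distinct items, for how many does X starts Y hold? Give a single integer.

1

Checking all 72 ordered pairs for relation 'starts'; matching pairs in alphabetical order:
(silver_phase, red_phase): silver_phase starts red_phase ✓
Count: 1.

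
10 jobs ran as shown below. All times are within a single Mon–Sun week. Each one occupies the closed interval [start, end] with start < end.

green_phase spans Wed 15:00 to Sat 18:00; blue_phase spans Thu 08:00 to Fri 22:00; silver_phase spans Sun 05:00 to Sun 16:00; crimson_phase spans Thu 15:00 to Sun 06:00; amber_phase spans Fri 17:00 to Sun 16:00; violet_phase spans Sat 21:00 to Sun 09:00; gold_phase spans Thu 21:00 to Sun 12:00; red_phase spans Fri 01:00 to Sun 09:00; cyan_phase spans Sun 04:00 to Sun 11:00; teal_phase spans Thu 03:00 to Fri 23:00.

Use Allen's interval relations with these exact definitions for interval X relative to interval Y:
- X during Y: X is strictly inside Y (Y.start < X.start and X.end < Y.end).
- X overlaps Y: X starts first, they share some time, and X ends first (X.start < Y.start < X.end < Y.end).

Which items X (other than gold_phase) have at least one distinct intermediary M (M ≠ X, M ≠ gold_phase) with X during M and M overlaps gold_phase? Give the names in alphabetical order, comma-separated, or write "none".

blue_phase, teal_phase

Target gold_phase = [Thu 21:00, Sun 12:00].
Intermediaries M with M overlaps gold_phase: blue_phase, crimson_phase, green_phase, teal_phase.
Via blue_phase — items with X during blue_phase: none.
Via crimson_phase — items with X during crimson_phase: none.
Via green_phase — items with X during green_phase: blue_phase, teal_phase.
Via teal_phase — items with X during teal_phase: blue_phase.
Union: blue_phase, teal_phase.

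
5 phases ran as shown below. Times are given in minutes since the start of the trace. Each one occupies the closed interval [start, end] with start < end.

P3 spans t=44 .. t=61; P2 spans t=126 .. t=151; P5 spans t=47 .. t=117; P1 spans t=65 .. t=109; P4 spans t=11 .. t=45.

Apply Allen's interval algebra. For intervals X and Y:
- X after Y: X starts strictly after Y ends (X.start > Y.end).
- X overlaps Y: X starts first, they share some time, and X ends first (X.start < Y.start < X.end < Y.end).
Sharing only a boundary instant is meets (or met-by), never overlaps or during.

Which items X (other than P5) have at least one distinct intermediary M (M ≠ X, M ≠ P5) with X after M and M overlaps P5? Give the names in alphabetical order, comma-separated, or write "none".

P1, P2

Target P5 = [t=47, t=117].
Intermediaries M with M overlaps P5: P3.
Via P3 — items with X after P3: P1, P2.
Union: P1, P2.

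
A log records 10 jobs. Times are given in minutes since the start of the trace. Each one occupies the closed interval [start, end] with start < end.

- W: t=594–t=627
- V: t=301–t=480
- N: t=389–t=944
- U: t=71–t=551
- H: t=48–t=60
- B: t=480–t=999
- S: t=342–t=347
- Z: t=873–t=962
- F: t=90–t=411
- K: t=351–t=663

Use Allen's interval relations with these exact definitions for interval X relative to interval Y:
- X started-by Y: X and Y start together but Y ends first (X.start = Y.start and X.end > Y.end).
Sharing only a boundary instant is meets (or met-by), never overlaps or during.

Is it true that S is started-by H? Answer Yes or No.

S = [t=342, t=347], H = [t=48, t=60].
Actual relation of S to H: after.
Asked whether 'started-by' holds → No.

No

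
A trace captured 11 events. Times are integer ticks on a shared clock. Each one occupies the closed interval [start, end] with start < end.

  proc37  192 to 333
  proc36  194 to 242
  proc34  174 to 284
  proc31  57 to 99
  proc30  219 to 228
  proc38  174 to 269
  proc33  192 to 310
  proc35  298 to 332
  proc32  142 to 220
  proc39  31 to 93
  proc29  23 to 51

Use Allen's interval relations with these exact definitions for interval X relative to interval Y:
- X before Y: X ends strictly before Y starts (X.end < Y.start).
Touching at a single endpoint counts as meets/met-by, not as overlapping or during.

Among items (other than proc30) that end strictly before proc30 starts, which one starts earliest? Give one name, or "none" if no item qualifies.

proc29

Target proc30 = [219, 228].
proc29 [23, 51] → before → candidate.
proc31 [57, 99] → before → candidate.
proc32 [142, 220] → overlaps → excluded.
proc33 [192, 310] → contains → excluded.
proc34 [174, 284] → contains → excluded.
proc35 [298, 332] → after → excluded.
proc36 [194, 242] → contains → excluded.
proc37 [192, 333] → contains → excluded.
proc38 [174, 269] → contains → excluded.
proc39 [31, 93] → before → candidate.
Among candidates, earliest start is 23 → proc29.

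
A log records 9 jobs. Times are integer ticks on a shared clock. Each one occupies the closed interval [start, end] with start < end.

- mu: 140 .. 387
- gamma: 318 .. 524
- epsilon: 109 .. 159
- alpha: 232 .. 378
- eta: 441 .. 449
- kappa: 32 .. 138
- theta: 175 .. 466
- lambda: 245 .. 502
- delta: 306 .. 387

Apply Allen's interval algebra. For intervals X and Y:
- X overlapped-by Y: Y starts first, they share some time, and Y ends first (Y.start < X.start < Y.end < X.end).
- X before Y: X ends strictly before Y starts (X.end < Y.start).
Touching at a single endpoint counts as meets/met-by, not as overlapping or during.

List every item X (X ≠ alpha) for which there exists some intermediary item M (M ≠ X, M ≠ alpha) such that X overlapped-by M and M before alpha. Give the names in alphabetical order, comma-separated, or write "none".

epsilon, mu

Target alpha = [232, 378].
Intermediaries M with M before alpha: epsilon, kappa.
Via epsilon — items with X overlapped-by epsilon: mu.
Via kappa — items with X overlapped-by kappa: epsilon.
Union: epsilon, mu.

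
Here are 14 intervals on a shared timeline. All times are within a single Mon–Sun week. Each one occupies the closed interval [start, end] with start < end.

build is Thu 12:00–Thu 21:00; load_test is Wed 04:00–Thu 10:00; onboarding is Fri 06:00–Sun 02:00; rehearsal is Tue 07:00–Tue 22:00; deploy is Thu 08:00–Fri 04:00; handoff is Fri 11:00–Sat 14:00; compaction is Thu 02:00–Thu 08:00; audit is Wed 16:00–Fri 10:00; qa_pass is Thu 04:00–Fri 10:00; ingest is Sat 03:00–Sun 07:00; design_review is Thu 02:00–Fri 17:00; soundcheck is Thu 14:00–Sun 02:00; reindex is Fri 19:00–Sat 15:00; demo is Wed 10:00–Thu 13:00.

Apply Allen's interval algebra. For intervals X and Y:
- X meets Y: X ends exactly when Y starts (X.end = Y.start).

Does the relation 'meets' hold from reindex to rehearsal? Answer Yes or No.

reindex = [Fri 19:00, Sat 15:00], rehearsal = [Tue 07:00, Tue 22:00].
Actual relation of reindex to rehearsal: after.
Asked whether 'meets' holds → No.

No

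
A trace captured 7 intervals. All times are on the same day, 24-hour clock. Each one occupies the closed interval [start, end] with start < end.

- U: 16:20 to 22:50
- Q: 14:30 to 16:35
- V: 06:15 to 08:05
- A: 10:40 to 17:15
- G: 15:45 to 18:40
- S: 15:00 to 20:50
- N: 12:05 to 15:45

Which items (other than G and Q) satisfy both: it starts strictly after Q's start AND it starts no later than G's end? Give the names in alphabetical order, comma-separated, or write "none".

Conditions: its start is strictly after Q's start (X.start > 14:30) AND its start is no later than G's end (X.start <= 18:40).
A: start 10:40 > 14:30? ✗; start 10:40 <= 18:40? ✓ → no.
N: start 12:05 > 14:30? ✗; start 12:05 <= 18:40? ✓ → no.
S: start 15:00 > 14:30? ✓; start 15:00 <= 18:40? ✓ → yes.
U: start 16:20 > 14:30? ✓; start 16:20 <= 18:40? ✓ → yes.
V: start 06:15 > 14:30? ✗; start 06:15 <= 18:40? ✓ → no.
Result: S, U.

S, U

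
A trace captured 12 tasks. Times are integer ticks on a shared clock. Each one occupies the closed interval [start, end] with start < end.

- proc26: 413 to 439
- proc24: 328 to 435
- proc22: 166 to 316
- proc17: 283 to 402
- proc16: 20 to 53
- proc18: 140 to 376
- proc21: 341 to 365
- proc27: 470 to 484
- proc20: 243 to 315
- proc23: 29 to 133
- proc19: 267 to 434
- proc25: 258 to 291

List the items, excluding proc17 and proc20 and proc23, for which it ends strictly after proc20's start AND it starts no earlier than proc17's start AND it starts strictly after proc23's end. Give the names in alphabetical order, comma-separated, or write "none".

Conditions: its end is strictly after proc20's start (X.end > 243) AND its start is no earlier than proc17's start (X.start >= 283) AND its start is strictly after proc23's end (X.start > 133).
proc16: end 53 > 243? ✗; start 20 >= 283? ✗; start 20 > 133? ✗ → no.
proc18: end 376 > 243? ✓; start 140 >= 283? ✗; start 140 > 133? ✓ → no.
proc19: end 434 > 243? ✓; start 267 >= 283? ✗; start 267 > 133? ✓ → no.
proc21: end 365 > 243? ✓; start 341 >= 283? ✓; start 341 > 133? ✓ → yes.
proc22: end 316 > 243? ✓; start 166 >= 283? ✗; start 166 > 133? ✓ → no.
proc24: end 435 > 243? ✓; start 328 >= 283? ✓; start 328 > 133? ✓ → yes.
proc25: end 291 > 243? ✓; start 258 >= 283? ✗; start 258 > 133? ✓ → no.
proc26: end 439 > 243? ✓; start 413 >= 283? ✓; start 413 > 133? ✓ → yes.
proc27: end 484 > 243? ✓; start 470 >= 283? ✓; start 470 > 133? ✓ → yes.
Result: proc21, proc24, proc26, proc27.

proc21, proc24, proc26, proc27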